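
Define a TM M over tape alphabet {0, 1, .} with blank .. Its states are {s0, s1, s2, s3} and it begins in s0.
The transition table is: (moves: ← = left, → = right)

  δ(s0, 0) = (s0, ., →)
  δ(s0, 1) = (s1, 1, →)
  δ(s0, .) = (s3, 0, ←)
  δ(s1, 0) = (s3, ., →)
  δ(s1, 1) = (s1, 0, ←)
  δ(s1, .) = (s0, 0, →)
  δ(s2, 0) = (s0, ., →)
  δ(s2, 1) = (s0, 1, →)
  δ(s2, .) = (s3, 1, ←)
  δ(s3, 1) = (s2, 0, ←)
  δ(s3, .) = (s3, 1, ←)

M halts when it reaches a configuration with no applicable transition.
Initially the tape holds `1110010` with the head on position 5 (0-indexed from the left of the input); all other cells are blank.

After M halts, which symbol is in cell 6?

1

s0 | 11100[1]0..   read 1 → write 1, move →, go to s1
s1 | 111001[0]..   read 0 → write ., move →, go to s3
s3 | 111001.[.].   read . → write 1, move ←, go to s3
s3 | 111001[.]1.   read . → write 1, move ←, go to s3
s3 | 11100[1]11.   read 1 → write 0, move ←, go to s2
s2 | 1110[0]011.   read 0 → write ., move →, go to s0
s0 | 1110.[0]11.   read 0 → write ., move →, go to s0
s0 | 1110..[1]1.   read 1 → write 1, move →, go to s1
s1 | 1110..1[1].   read 1 → write 0, move ←, go to s1
s1 | 1110..[1]0.   read 1 → write 0, move ←, go to s1
s1 | 1110.[.]00.   read . → write 0, move →, go to s0
s0 | 1110.0[0]0.   read 0 → write ., move →, go to s0
s0 | 1110.0.[0].   read 0 → write ., move →, go to s0
s0 | 1110.0..[.]   read . → write 0, move ←, go to s3
s3 | 1110.0.[.]0   read . → write 1, move ←, go to s3
s3 | 1110.0[.]10   read . → write 1, move ←, go to s3
s3 | 1110.[0]110
Cell 6 holds 1 when M halts.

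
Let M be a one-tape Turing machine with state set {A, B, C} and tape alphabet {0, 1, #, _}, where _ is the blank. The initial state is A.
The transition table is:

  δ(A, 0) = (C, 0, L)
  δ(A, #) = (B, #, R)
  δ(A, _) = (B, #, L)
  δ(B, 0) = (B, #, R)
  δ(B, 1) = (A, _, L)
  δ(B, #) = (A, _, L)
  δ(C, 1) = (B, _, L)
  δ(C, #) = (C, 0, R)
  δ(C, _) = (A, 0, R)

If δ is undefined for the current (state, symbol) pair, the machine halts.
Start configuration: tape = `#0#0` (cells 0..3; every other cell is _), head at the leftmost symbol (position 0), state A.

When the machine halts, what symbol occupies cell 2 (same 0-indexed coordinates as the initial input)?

_

A | [#]0#0   read # → write #, move R, go to B
B | #[0]#0   read 0 → write #, move R, go to B
B | ##[#]0   read # → write _, move L, go to A
A | #[#]_0   read # → write #, move R, go to B
B | ##[_]0
Cell 2 holds _ when M halts.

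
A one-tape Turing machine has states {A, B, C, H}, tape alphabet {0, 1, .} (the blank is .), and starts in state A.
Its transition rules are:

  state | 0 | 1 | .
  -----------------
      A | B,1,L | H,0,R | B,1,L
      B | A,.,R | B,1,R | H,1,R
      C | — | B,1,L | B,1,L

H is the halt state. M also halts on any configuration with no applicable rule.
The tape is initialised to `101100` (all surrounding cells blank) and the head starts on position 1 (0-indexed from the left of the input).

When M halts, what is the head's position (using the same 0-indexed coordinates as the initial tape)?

5

A | 1[0]1100   read 0 → write 1, move L, go to B
B | [1]11100   read 1 → write 1, move R, go to B
B | 1[1]1100   read 1 → write 1, move R, go to B
B | 11[1]100   read 1 → write 1, move R, go to B
B | 111[1]00   read 1 → write 1, move R, go to B
B | 1111[0]0   read 0 → write ., move R, go to A
A | 1111.[0]   read 0 → write 1, move L, go to B
B | 1111[.]1   read . → write 1, move R, go to H
H | 11111[1]
At halt the head is at cell 5.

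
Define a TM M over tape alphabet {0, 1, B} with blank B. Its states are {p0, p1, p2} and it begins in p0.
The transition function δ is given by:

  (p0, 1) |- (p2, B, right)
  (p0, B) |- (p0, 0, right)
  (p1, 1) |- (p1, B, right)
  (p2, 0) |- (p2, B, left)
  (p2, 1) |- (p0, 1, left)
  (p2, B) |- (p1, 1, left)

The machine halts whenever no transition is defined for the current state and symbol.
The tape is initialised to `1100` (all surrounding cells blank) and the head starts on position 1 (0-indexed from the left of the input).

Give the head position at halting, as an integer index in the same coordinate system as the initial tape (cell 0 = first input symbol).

p0 | 1[1]00   read 1 → write B, move right, go to p2
p2 | 1B[0]0   read 0 → write B, move left, go to p2
p2 | 1[B]B0   read B → write 1, move left, go to p1
p1 | [1]1B0   read 1 → write B, move right, go to p1
p1 | B[1]B0   read 1 → write B, move right, go to p1
p1 | BB[B]0
At halt the head is at cell 2.

2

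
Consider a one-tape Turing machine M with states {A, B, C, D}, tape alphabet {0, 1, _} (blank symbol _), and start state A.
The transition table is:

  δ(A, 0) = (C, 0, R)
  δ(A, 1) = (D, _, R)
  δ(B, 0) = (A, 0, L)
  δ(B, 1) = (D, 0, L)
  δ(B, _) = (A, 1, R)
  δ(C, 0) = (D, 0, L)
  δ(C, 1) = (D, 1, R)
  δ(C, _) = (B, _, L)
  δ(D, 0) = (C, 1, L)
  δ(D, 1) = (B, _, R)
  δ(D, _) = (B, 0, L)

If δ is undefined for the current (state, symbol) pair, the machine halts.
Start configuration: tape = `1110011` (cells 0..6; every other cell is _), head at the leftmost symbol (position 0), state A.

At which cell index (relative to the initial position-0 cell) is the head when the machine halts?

1

A | [1]110011   read 1 → write _, move R, go to D
D | _[1]10011   read 1 → write _, move R, go to B
B | __[1]0011   read 1 → write 0, move L, go to D
D | _[_]00011   read _ → write 0, move L, go to B
B | [_]000011   read _ → write 1, move R, go to A
A | 1[0]00011   read 0 → write 0, move R, go to C
C | 10[0]0011   read 0 → write 0, move L, go to D
D | 1[0]00011   read 0 → write 1, move L, go to C
C | [1]100011   read 1 → write 1, move R, go to D
D | 1[1]00011   read 1 → write _, move R, go to B
B | 1_[0]0011   read 0 → write 0, move L, go to A
A | 1[_]00011
At halt the head is at cell 1.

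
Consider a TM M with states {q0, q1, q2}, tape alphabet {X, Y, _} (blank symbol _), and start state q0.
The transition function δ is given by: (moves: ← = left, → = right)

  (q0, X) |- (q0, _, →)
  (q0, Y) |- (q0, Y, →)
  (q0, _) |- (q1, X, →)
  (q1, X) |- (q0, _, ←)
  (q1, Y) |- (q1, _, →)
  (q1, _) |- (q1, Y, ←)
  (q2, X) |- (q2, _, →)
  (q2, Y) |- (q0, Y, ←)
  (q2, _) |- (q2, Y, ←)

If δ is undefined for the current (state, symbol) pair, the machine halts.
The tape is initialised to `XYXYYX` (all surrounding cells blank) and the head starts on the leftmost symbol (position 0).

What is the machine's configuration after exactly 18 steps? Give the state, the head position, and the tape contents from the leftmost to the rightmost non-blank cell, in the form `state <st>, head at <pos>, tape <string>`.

state q1, head at 6, tape Y_YYX_YY

q0 | [X]YXYYX___   read X → write _, move →, go to q0
q0 | _[Y]XYYX___   read Y → write Y, move →, go to q0
q0 | _Y[X]YYX___   read X → write _, move →, go to q0
q0 | _Y_[Y]YX___   read Y → write Y, move →, go to q0
q0 | _Y_Y[Y]X___   read Y → write Y, move →, go to q0
q0 | _Y_YY[X]___   read X → write _, move →, go to q0
q0 | _Y_YY_[_]__   read _ → write X, move →, go to q1
q1 | _Y_YY_X[_]_   read _ → write Y, move ←, go to q1
q1 | _Y_YY_[X]Y_   read X → write _, move ←, go to q0
q0 | _Y_YY[_]_Y_   read _ → write X, move →, go to q1
q1 | _Y_YYX[_]Y_   read _ → write Y, move ←, go to q1
q1 | _Y_YY[X]YY_   read X → write _, move ←, go to q0
q0 | _Y_Y[Y]_YY_   read Y → write Y, move →, go to q0
q0 | _Y_YY[_]YY_   read _ → write X, move →, go to q1
q1 | _Y_YYX[Y]Y_   read Y → write _, move →, go to q1
q1 | _Y_YYX_[Y]_   read Y → write _, move →, go to q1
q1 | _Y_YYX__[_]   read _ → write Y, move ←, go to q1
q1 | _Y_YYX_[_]Y   read _ → write Y, move ←, go to q1
q1 | _Y_YYX[_]YY
After 18 steps: state q1, head at 6, tape Y_YYX_YY.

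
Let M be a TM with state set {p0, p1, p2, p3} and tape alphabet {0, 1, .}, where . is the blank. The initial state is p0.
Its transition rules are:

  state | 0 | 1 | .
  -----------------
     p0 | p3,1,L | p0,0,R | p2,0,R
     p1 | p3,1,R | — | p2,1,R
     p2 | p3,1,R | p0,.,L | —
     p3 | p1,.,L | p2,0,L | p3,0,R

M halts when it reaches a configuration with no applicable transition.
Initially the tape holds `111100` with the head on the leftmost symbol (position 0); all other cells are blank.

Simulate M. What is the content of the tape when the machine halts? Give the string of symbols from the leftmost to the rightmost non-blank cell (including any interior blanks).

state=p0 head=0 tape=[1]11100   (p0,1)→(p0,0,R)
state=p0 head=1 tape=0[1]1100   (p0,1)→(p0,0,R)
state=p0 head=2 tape=00[1]100   (p0,1)→(p0,0,R)
state=p0 head=3 tape=000[1]00   (p0,1)→(p0,0,R)
state=p0 head=4 tape=0000[0]0   (p0,0)→(p3,1,L)
state=p3 head=3 tape=000[0]10   (p3,0)→(p1,.,L)
state=p1 head=2 tape=00[0].10   (p1,0)→(p3,1,R)
state=p3 head=3 tape=001[.]10   (p3,.)→(p3,0,R)
state=p3 head=4 tape=0010[1]0   (p3,1)→(p2,0,L)
state=p2 head=3 tape=001[0]00   (p2,0)→(p3,1,R)
state=p3 head=4 tape=0011[0]0   (p3,0)→(p1,.,L)
state=p1 head=3 tape=001[1].0
The non-blank tape span at halt is 0011.0.

0011.0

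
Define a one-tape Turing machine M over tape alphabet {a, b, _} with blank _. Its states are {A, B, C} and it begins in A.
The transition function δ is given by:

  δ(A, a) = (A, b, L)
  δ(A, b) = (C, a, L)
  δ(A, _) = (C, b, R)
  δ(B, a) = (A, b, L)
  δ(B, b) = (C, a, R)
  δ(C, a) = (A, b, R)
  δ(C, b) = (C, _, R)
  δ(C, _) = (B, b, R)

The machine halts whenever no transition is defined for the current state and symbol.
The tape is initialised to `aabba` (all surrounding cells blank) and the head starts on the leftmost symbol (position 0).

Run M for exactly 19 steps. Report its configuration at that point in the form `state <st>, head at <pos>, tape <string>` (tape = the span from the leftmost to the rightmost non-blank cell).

A | _[a]abba   read a → write b, move L, go to A
A | [_]babba   read _ → write b, move R, go to C
C | b[b]abba   read b → write _, move R, go to C
C | b_[a]bba   read a → write b, move R, go to A
A | b_b[b]ba   read b → write a, move L, go to C
C | b_[b]aba   read b → write _, move R, go to C
C | b__[a]ba   read a → write b, move R, go to A
A | b__b[b]a   read b → write a, move L, go to C
C | b__[b]aa   read b → write _, move R, go to C
C | b___[a]a   read a → write b, move R, go to A
A | b___b[a]   read a → write b, move L, go to A
A | b___[b]b   read b → write a, move L, go to C
C | b__[_]ab   read _ → write b, move R, go to B
B | b__b[a]b   read a → write b, move L, go to A
A | b__[b]bb   read b → write a, move L, go to C
C | b_[_]abb   read _ → write b, move R, go to B
B | b_b[a]bb   read a → write b, move L, go to A
A | b_[b]bbb   read b → write a, move L, go to C
C | b[_]abbb   read _ → write b, move R, go to B
B | bb[a]bbb
After 19 steps: state B, head at 1, tape bbabbb.

state B, head at 1, tape bbabbb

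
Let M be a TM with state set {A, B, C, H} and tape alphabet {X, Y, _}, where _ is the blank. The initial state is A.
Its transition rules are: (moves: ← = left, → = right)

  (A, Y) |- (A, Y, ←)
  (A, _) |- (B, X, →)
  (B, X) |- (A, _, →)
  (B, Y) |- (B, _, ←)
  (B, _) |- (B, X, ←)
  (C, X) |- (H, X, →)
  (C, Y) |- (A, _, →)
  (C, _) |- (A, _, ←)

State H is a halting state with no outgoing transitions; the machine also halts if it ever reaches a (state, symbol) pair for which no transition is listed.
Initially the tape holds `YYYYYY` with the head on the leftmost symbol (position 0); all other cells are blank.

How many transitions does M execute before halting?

22

A | _[Y]YYYYY_   read Y → write Y, move ←, go to A
A | [_]YYYYYY_   read _ → write X, move →, go to B
B | X[Y]YYYYY_   read Y → write _, move ←, go to B
B | [X]_YYYYY_   read X → write _, move →, go to A
A | _[_]YYYYY_   read _ → write X, move →, go to B
B | _X[Y]YYYY_   read Y → write _, move ←, go to B
B | _[X]_YYYY_   read X → write _, move →, go to A
A | __[_]YYYY_   read _ → write X, move →, go to B
B | __X[Y]YYY_   read Y → write _, move ←, go to B
B | __[X]_YYY_   read X → write _, move →, go to A
A | ___[_]YYY_   read _ → write X, move →, go to B
B | ___X[Y]YY_   read Y → write _, move ←, go to B
B | ___[X]_YY_   read X → write _, move →, go to A
A | ____[_]YY_   read _ → write X, move →, go to B
B | ____X[Y]Y_   read Y → write _, move ←, go to B
B | ____[X]_Y_   read X → write _, move →, go to A
A | _____[_]Y_   read _ → write X, move →, go to B
B | _____X[Y]_   read Y → write _, move ←, go to B
B | _____[X]__   read X → write _, move →, go to A
A | ______[_]_   read _ → write X, move →, go to B
B | ______X[_]   read _ → write X, move ←, go to B
B | ______[X]X   read X → write _, move →, go to A
A | _______[X]
M halts after 22 transitions.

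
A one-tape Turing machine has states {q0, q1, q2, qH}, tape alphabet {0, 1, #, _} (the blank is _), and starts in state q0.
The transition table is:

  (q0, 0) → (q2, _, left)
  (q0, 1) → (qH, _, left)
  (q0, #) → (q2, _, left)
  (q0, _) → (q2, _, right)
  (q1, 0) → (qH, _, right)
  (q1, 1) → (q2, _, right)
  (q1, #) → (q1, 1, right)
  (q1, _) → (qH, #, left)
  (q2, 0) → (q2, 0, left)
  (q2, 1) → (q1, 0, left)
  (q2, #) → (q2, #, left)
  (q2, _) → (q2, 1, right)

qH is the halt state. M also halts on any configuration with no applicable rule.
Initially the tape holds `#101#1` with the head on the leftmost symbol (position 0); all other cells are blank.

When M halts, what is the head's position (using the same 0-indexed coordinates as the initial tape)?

-3

q0 | ___[#]101#1   read # → write _, move left, go to q2
q2 | __[_]_101#1   read _ → write 1, move right, go to q2
q2 | __1[_]101#1   read _ → write 1, move right, go to q2
q2 | __11[1]01#1   read 1 → write 0, move left, go to q1
q1 | __1[1]001#1   read 1 → write _, move right, go to q2
q2 | __1_[0]01#1   read 0 → write 0, move left, go to q2
q2 | __1[_]001#1   read _ → write 1, move right, go to q2
q2 | __11[0]01#1   read 0 → write 0, move left, go to q2
q2 | __1[1]001#1   read 1 → write 0, move left, go to q1
q1 | __[1]0001#1   read 1 → write _, move right, go to q2
q2 | ___[0]001#1   read 0 → write 0, move left, go to q2
q2 | __[_]0001#1   read _ → write 1, move right, go to q2
q2 | __1[0]001#1   read 0 → write 0, move left, go to q2
q2 | __[1]0001#1   read 1 → write 0, move left, go to q1
q1 | _[_]00001#1   read _ → write #, move left, go to qH
qH | [_]#00001#1
At halt the head is at cell -3.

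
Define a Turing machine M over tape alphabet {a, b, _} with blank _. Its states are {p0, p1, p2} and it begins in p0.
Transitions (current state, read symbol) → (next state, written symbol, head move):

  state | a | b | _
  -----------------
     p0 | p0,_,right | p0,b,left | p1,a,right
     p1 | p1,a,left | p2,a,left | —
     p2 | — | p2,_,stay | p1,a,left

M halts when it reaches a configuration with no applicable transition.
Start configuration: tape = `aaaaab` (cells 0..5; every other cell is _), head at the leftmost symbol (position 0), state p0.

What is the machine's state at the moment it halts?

p2

state=p0 head=0 tape=[a]aaaab   (p0,a)→(p0,_,right)
state=p0 head=1 tape=_[a]aaab   (p0,a)→(p0,_,right)
state=p0 head=2 tape=__[a]aab   (p0,a)→(p0,_,right)
state=p0 head=3 tape=___[a]ab   (p0,a)→(p0,_,right)
state=p0 head=4 tape=____[a]b   (p0,a)→(p0,_,right)
state=p0 head=5 tape=_____[b]   (p0,b)→(p0,b,left)
state=p0 head=4 tape=____[_]b   (p0,_)→(p1,a,right)
state=p1 head=5 tape=____a[b]   (p1,b)→(p2,a,left)
state=p2 head=4 tape=____[a]a
No transition is defined for (p2, a); M halts in state p2.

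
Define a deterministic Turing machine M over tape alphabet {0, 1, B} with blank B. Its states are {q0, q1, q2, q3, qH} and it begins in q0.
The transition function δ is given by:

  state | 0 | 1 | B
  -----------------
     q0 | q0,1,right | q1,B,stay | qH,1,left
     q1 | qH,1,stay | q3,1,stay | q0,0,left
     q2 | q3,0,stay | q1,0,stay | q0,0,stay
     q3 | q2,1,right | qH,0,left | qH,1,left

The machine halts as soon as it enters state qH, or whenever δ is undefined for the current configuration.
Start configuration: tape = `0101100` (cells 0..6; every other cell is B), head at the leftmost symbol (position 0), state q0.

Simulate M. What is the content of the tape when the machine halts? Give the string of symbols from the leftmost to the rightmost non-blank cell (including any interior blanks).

q0 | BB[0]101100   read 0 → write 1, move right, go to q0
q0 | BB1[1]01100   read 1 → write B, move stay, go to q1
q1 | BB1[B]01100   read B → write 0, move left, go to q0
q0 | BB[1]001100   read 1 → write B, move stay, go to q1
q1 | BB[B]001100   read B → write 0, move left, go to q0
q0 | B[B]0001100   read B → write 1, move left, go to qH
qH | [B]10001100
The non-blank tape span at halt is 10001100.

10001100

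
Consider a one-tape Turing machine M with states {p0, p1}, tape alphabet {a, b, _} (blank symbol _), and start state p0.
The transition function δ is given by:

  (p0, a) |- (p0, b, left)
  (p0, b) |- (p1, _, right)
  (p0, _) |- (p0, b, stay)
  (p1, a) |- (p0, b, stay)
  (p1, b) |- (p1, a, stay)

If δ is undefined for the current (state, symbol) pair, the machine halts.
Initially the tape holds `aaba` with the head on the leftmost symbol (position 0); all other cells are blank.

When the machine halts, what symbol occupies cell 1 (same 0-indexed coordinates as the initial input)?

state=p0 head=0 tape=_[a]aba_   (p0,a)→(p0,b,left)
state=p0 head=-1 tape=[_]baba_   (p0,_)→(p0,b,stay)
state=p0 head=-1 tape=[b]baba_   (p0,b)→(p1,_,right)
state=p1 head=0 tape=_[b]aba_   (p1,b)→(p1,a,stay)
state=p1 head=0 tape=_[a]aba_   (p1,a)→(p0,b,stay)
state=p0 head=0 tape=_[b]aba_   (p0,b)→(p1,_,right)
state=p1 head=1 tape=__[a]ba_   (p1,a)→(p0,b,stay)
state=p0 head=1 tape=__[b]ba_   (p0,b)→(p1,_,right)
state=p1 head=2 tape=___[b]a_   (p1,b)→(p1,a,stay)
state=p1 head=2 tape=___[a]a_   (p1,a)→(p0,b,stay)
state=p0 head=2 tape=___[b]a_   (p0,b)→(p1,_,right)
state=p1 head=3 tape=____[a]_   (p1,a)→(p0,b,stay)
state=p0 head=3 tape=____[b]_   (p0,b)→(p1,_,right)
state=p1 head=4 tape=_____[_]
Cell 1 holds _ when M halts.

_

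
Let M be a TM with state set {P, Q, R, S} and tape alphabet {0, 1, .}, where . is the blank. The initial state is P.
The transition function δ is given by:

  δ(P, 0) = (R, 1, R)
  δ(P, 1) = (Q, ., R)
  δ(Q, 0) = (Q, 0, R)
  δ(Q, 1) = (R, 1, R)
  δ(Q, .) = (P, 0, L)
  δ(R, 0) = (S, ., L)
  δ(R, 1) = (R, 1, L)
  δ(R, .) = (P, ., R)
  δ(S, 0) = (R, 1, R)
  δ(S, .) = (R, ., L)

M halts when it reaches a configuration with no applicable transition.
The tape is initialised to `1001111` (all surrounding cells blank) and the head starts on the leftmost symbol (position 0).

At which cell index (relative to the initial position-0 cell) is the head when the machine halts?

8

state=P head=0 tape=[1]001111..   (P,1)→(Q,.,R)
state=Q head=1 tape=.[0]01111..   (Q,0)→(Q,0,R)
state=Q head=2 tape=.0[0]1111..   (Q,0)→(Q,0,R)
state=Q head=3 tape=.00[1]111..   (Q,1)→(R,1,R)
state=R head=4 tape=.001[1]11..   (R,1)→(R,1,L)
state=R head=3 tape=.00[1]111..   (R,1)→(R,1,L)
state=R head=2 tape=.0[0]1111..   (R,0)→(S,.,L)
state=S head=1 tape=.[0].1111..   (S,0)→(R,1,R)
state=R head=2 tape=.1[.]1111..   (R,.)→(P,.,R)
state=P head=3 tape=.1.[1]111..   (P,1)→(Q,.,R)
state=Q head=4 tape=.1..[1]11..   (Q,1)→(R,1,R)
state=R head=5 tape=.1..1[1]1..   (R,1)→(R,1,L)
state=R head=4 tape=.1..[1]11..   (R,1)→(R,1,L)
state=R head=3 tape=.1.[.]111..   (R,.)→(P,.,R)
state=P head=4 tape=.1..[1]11..   (P,1)→(Q,.,R)
state=Q head=5 tape=.1...[1]1..   (Q,1)→(R,1,R)
state=R head=6 tape=.1...1[1]..   (R,1)→(R,1,L)
state=R head=5 tape=.1...[1]1..   (R,1)→(R,1,L)
state=R head=4 tape=.1..[.]11..   (R,.)→(P,.,R)
state=P head=5 tape=.1...[1]1..   (P,1)→(Q,.,R)
state=Q head=6 tape=.1....[1]..   (Q,1)→(R,1,R)
state=R head=7 tape=.1....1[.].   (R,.)→(P,.,R)
state=P head=8 tape=.1....1.[.]
At halt the head is at cell 8.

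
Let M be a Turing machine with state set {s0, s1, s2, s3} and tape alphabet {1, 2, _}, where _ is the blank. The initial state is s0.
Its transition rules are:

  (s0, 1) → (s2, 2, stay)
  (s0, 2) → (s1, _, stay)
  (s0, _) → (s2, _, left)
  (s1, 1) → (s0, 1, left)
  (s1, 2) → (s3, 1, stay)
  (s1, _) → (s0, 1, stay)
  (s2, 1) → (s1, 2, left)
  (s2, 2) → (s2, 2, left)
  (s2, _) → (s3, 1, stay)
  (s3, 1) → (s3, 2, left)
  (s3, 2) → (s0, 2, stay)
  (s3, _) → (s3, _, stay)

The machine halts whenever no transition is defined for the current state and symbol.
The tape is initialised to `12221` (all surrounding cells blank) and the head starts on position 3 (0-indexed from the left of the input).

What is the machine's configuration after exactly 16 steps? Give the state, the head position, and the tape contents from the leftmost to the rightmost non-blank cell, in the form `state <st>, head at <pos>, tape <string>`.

state s3, head at -3, tape 2222221

s0 | ___122[2]1   read 2 → write _, move stay, go to s1
s1 | ___122[_]1   read _ → write 1, move stay, go to s0
s0 | ___122[1]1   read 1 → write 2, move stay, go to s2
s2 | ___122[2]1   read 2 → write 2, move left, go to s2
s2 | ___12[2]21   read 2 → write 2, move left, go to s2
s2 | ___1[2]221   read 2 → write 2, move left, go to s2
s2 | ___[1]2221   read 1 → write 2, move left, go to s1
s1 | __[_]22221   read _ → write 1, move stay, go to s0
s0 | __[1]22221   read 1 → write 2, move stay, go to s2
s2 | __[2]22221   read 2 → write 2, move left, go to s2
s2 | _[_]222221   read _ → write 1, move stay, go to s3
s3 | _[1]222221   read 1 → write 2, move left, go to s3
s3 | [_]2222221   read _ → write _, move stay, go to s3
s3 | [_]2222221   read _ → write _, move stay, go to s3
s3 | [_]2222221   read _ → write _, move stay, go to s3
s3 | [_]2222221   read _ → write _, move stay, go to s3
s3 | [_]2222221
After 16 steps: state s3, head at -3, tape 2222221.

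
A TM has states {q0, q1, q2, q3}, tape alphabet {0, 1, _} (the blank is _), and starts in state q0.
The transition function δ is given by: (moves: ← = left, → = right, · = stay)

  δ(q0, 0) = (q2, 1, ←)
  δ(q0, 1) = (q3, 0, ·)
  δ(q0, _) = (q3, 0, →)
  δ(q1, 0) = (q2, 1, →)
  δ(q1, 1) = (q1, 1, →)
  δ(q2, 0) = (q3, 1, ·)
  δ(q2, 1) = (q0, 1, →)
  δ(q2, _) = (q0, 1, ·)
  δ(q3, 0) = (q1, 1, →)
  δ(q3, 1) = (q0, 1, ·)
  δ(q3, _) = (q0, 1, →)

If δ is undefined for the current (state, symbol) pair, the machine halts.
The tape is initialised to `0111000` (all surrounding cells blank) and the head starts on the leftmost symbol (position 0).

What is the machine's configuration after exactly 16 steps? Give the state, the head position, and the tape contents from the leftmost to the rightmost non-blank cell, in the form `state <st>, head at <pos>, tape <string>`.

state q3, head at 7, tape 111111110

q0 | _[0]111000_   read 0 → write 1, move ←, go to q2
q2 | [_]1111000_   read _ → write 1, move ·, go to q0
q0 | [1]1111000_   read 1 → write 0, move ·, go to q3
q3 | [0]1111000_   read 0 → write 1, move →, go to q1
q1 | 1[1]111000_   read 1 → write 1, move →, go to q1
q1 | 11[1]11000_   read 1 → write 1, move →, go to q1
q1 | 111[1]1000_   read 1 → write 1, move →, go to q1
q1 | 1111[1]000_   read 1 → write 1, move →, go to q1
q1 | 11111[0]00_   read 0 → write 1, move →, go to q2
q2 | 111111[0]0_   read 0 → write 1, move ·, go to q3
q3 | 111111[1]0_   read 1 → write 1, move ·, go to q0
q0 | 111111[1]0_   read 1 → write 0, move ·, go to q3
q3 | 111111[0]0_   read 0 → write 1, move →, go to q1
q1 | 1111111[0]_   read 0 → write 1, move →, go to q2
q2 | 11111111[_]   read _ → write 1, move ·, go to q0
q0 | 11111111[1]   read 1 → write 0, move ·, go to q3
q3 | 11111111[0]
After 16 steps: state q3, head at 7, tape 111111110.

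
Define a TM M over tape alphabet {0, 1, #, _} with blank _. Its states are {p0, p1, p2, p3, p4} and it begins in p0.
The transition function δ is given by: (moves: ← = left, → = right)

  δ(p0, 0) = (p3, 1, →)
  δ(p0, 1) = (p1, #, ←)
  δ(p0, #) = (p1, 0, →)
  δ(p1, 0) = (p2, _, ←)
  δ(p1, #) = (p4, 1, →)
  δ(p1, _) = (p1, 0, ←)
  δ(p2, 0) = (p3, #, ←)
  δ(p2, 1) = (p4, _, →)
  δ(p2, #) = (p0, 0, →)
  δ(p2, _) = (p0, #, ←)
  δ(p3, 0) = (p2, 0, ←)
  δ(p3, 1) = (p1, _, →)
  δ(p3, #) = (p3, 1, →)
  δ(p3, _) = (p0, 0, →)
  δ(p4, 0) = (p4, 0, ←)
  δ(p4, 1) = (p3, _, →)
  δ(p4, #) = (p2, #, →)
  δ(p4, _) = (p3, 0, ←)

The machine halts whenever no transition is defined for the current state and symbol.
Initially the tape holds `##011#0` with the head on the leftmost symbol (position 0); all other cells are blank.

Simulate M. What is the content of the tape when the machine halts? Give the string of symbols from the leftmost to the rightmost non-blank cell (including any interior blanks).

p0 | _[#]#011#0   read # → write 0, move →, go to p1
p1 | _0[#]011#0   read # → write 1, move →, go to p4
p4 | _01[0]11#0   read 0 → write 0, move ←, go to p4
p4 | _0[1]011#0   read 1 → write _, move →, go to p3
p3 | _0_[0]11#0   read 0 → write 0, move ←, go to p2
p2 | _0[_]011#0   read _ → write #, move ←, go to p0
p0 | _[0]#011#0   read 0 → write 1, move →, go to p3
p3 | _1[#]011#0   read # → write 1, move →, go to p3
p3 | _11[0]11#0   read 0 → write 0, move ←, go to p2
p2 | _1[1]011#0   read 1 → write _, move →, go to p4
p4 | _1_[0]11#0   read 0 → write 0, move ←, go to p4
p4 | _1[_]011#0   read _ → write 0, move ←, go to p3
p3 | _[1]0011#0   read 1 → write _, move →, go to p1
p1 | __[0]011#0   read 0 → write _, move ←, go to p2
p2 | _[_]_011#0   read _ → write #, move ←, go to p0
p0 | [_]#_011#0
The non-blank tape span at halt is #_011#0.

#_011#0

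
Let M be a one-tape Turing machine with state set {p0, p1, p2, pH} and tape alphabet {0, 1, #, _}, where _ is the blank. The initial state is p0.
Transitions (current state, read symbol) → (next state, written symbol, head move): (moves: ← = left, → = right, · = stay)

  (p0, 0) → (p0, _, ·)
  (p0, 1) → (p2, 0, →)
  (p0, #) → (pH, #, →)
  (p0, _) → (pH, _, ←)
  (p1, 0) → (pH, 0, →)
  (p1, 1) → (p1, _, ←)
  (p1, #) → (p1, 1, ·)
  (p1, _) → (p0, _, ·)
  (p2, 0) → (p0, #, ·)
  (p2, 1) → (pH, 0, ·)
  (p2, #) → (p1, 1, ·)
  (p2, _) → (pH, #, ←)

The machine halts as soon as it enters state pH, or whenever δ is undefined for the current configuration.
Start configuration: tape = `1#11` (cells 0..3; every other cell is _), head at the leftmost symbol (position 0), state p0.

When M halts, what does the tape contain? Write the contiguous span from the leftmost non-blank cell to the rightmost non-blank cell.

p0 | [1]#11   read 1 → write 0, move →, go to p2
p2 | 0[#]11   read # → write 1, move ·, go to p1
p1 | 0[1]11   read 1 → write _, move ←, go to p1
p1 | [0]_11   read 0 → write 0, move →, go to pH
pH | 0[_]11
The non-blank tape span at halt is 0_11.

0_11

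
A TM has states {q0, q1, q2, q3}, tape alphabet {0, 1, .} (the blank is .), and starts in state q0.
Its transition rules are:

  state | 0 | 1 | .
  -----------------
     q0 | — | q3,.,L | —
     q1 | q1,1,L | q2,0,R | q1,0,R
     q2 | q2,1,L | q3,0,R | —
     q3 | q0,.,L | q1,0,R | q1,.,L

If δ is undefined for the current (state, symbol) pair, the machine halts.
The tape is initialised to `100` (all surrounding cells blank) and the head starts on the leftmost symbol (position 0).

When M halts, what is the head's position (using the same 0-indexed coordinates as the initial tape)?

state=q0 head=0 tape=....[1]00   (q0,1)→(q3,.,L)
state=q3 head=-1 tape=...[.].00   (q3,.)→(q1,.,L)
state=q1 head=-2 tape=..[.]..00   (q1,.)→(q1,0,R)
state=q1 head=-1 tape=..0[.].00   (q1,.)→(q1,0,R)
state=q1 head=0 tape=..00[.]00   (q1,.)→(q1,0,R)
state=q1 head=1 tape=..000[0]0   (q1,0)→(q1,1,L)
state=q1 head=0 tape=..00[0]10   (q1,0)→(q1,1,L)
state=q1 head=-1 tape=..0[0]110   (q1,0)→(q1,1,L)
state=q1 head=-2 tape=..[0]1110   (q1,0)→(q1,1,L)
state=q1 head=-3 tape=.[.]11110   (q1,.)→(q1,0,R)
state=q1 head=-2 tape=.0[1]1110   (q1,1)→(q2,0,R)
state=q2 head=-1 tape=.00[1]110   (q2,1)→(q3,0,R)
state=q3 head=0 tape=.000[1]10   (q3,1)→(q1,0,R)
state=q1 head=1 tape=.0000[1]0   (q1,1)→(q2,0,R)
state=q2 head=2 tape=.00000[0]   (q2,0)→(q2,1,L)
state=q2 head=1 tape=.0000[0]1   (q2,0)→(q2,1,L)
state=q2 head=0 tape=.000[0]11   (q2,0)→(q2,1,L)
state=q2 head=-1 tape=.00[0]111   (q2,0)→(q2,1,L)
state=q2 head=-2 tape=.0[0]1111   (q2,0)→(q2,1,L)
state=q2 head=-3 tape=.[0]11111   (q2,0)→(q2,1,L)
state=q2 head=-4 tape=[.]111111
At halt the head is at cell -4.

-4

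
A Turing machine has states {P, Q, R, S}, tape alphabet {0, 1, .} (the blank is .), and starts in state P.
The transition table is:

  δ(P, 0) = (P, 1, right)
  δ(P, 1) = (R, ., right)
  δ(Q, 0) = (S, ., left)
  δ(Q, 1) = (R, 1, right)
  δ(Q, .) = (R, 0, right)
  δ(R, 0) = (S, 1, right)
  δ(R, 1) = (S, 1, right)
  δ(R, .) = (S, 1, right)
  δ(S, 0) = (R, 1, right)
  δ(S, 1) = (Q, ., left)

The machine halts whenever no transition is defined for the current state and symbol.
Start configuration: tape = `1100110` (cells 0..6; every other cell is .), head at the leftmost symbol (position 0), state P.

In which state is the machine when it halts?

S

state=P head=0 tape=[1]100110..   (P,1)→(R,.,right)
state=R head=1 tape=.[1]00110..   (R,1)→(S,1,right)
state=S head=2 tape=.1[0]0110..   (S,0)→(R,1,right)
state=R head=3 tape=.11[0]110..   (R,0)→(S,1,right)
state=S head=4 tape=.111[1]10..   (S,1)→(Q,.,left)
state=Q head=3 tape=.11[1].10..   (Q,1)→(R,1,right)
state=R head=4 tape=.111[.]10..   (R,.)→(S,1,right)
state=S head=5 tape=.1111[1]0..   (S,1)→(Q,.,left)
state=Q head=4 tape=.111[1].0..   (Q,1)→(R,1,right)
state=R head=5 tape=.1111[.]0..   (R,.)→(S,1,right)
state=S head=6 tape=.11111[0]..   (S,0)→(R,1,right)
state=R head=7 tape=.111111[.].   (R,.)→(S,1,right)
state=S head=8 tape=.1111111[.]
No transition is defined for (S, .); M halts in state S.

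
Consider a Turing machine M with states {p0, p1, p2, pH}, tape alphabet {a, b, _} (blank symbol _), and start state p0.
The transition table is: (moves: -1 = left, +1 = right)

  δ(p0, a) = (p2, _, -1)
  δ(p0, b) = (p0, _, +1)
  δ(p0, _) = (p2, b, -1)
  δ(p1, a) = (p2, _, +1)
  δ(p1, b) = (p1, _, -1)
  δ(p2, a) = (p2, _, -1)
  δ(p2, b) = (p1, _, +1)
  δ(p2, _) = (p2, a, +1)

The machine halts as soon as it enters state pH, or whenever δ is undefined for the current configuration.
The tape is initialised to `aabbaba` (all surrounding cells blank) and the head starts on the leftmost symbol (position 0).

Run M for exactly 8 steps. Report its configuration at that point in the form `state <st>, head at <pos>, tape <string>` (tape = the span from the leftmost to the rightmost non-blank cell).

state=p0 head=0 tape=__[a]abbaba   (p0,a)→(p2,_,-1)
state=p2 head=-1 tape=_[_]_abbaba   (p2,_)→(p2,a,+1)
state=p2 head=0 tape=_a[_]abbaba   (p2,_)→(p2,a,+1)
state=p2 head=1 tape=_aa[a]bbaba   (p2,a)→(p2,_,-1)
state=p2 head=0 tape=_a[a]_bbaba   (p2,a)→(p2,_,-1)
state=p2 head=-1 tape=_[a]__bbaba   (p2,a)→(p2,_,-1)
state=p2 head=-2 tape=[_]___bbaba   (p2,_)→(p2,a,+1)
state=p2 head=-1 tape=a[_]__bbaba   (p2,_)→(p2,a,+1)
state=p2 head=0 tape=aa[_]_bbaba
After 8 steps: state p2, head at 0, tape aa__bbaba.

state p2, head at 0, tape aa__bbaba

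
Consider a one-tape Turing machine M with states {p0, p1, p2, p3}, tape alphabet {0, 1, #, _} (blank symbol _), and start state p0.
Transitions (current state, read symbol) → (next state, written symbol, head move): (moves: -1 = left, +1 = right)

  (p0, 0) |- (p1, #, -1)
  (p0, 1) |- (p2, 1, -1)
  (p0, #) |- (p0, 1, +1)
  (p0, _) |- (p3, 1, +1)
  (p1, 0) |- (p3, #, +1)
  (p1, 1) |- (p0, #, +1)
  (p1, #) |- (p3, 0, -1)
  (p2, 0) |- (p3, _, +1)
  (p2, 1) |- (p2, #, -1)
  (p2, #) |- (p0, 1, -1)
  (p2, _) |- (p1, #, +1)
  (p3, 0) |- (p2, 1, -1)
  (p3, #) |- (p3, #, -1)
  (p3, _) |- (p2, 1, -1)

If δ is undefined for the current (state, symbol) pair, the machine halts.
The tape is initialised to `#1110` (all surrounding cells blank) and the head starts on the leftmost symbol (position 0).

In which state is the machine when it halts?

p3

state=p0 head=0 tape=____[#]1110   (p0,#)→(p0,1,+1)
state=p0 head=1 tape=____1[1]110   (p0,1)→(p2,1,-1)
state=p2 head=0 tape=____[1]1110   (p2,1)→(p2,#,-1)
state=p2 head=-1 tape=___[_]#1110   (p2,_)→(p1,#,+1)
state=p1 head=0 tape=___#[#]1110   (p1,#)→(p3,0,-1)
state=p3 head=-1 tape=___[#]01110   (p3,#)→(p3,#,-1)
state=p3 head=-2 tape=__[_]#01110   (p3,_)→(p2,1,-1)
state=p2 head=-3 tape=_[_]1#01110   (p2,_)→(p1,#,+1)
state=p1 head=-2 tape=_#[1]#01110   (p1,1)→(p0,#,+1)
state=p0 head=-1 tape=_##[#]01110   (p0,#)→(p0,1,+1)
state=p0 head=0 tape=_##1[0]1110   (p0,0)→(p1,#,-1)
state=p1 head=-1 tape=_##[1]#1110   (p1,1)→(p0,#,+1)
state=p0 head=0 tape=_###[#]1110   (p0,#)→(p0,1,+1)
state=p0 head=1 tape=_###1[1]110   (p0,1)→(p2,1,-1)
state=p2 head=0 tape=_###[1]1110   (p2,1)→(p2,#,-1)
state=p2 head=-1 tape=_##[#]#1110   (p2,#)→(p0,1,-1)
state=p0 head=-2 tape=_#[#]1#1110   (p0,#)→(p0,1,+1)
state=p0 head=-1 tape=_#1[1]#1110   (p0,1)→(p2,1,-1)
state=p2 head=-2 tape=_#[1]1#1110   (p2,1)→(p2,#,-1)
state=p2 head=-3 tape=_[#]#1#1110   (p2,#)→(p0,1,-1)
state=p0 head=-4 tape=[_]1#1#1110   (p0,_)→(p3,1,+1)
state=p3 head=-3 tape=1[1]#1#1110
No transition is defined for (p3, 1); M halts in state p3.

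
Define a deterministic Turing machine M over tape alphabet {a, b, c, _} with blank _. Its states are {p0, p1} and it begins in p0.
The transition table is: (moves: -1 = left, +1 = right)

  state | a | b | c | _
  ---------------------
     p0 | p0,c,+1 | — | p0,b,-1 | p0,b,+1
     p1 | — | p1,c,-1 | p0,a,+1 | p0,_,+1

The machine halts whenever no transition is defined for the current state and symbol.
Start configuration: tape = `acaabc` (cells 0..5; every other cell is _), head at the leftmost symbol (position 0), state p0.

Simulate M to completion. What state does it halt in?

p0

p0 | _[a]caabc   read a → write c, move +1, go to p0
p0 | _c[c]aabc   read c → write b, move -1, go to p0
p0 | _[c]baabc   read c → write b, move -1, go to p0
p0 | [_]bbaabc   read _ → write b, move +1, go to p0
p0 | b[b]baabc
No transition is defined for (p0, b); M halts in state p0.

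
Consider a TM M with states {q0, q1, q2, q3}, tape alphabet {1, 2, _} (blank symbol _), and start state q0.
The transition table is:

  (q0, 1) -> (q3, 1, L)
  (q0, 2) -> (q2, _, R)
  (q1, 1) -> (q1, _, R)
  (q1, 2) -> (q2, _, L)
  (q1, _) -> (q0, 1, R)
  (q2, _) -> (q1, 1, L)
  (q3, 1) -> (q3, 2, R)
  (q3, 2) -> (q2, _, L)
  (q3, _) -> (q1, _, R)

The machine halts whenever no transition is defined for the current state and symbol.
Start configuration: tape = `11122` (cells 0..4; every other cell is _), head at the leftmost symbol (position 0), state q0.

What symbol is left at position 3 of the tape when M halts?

1

q0 | _[1]1122   read 1 → write 1, move L, go to q3
q3 | [_]11122   read _ → write _, move R, go to q1
q1 | _[1]1122   read 1 → write _, move R, go to q1
q1 | __[1]122   read 1 → write _, move R, go to q1
q1 | ___[1]22   read 1 → write _, move R, go to q1
q1 | ____[2]2   read 2 → write _, move L, go to q2
q2 | ___[_]_2   read _ → write 1, move L, go to q1
q1 | __[_]1_2   read _ → write 1, move R, go to q0
q0 | __1[1]_2   read 1 → write 1, move L, go to q3
q3 | __[1]1_2   read 1 → write 2, move R, go to q3
q3 | __2[1]_2   read 1 → write 2, move R, go to q3
q3 | __22[_]2   read _ → write _, move R, go to q1
q1 | __22_[2]   read 2 → write _, move L, go to q2
q2 | __22[_]_   read _ → write 1, move L, go to q1
q1 | __2[2]1_   read 2 → write _, move L, go to q2
q2 | __[2]_1_
Cell 3 holds 1 when M halts.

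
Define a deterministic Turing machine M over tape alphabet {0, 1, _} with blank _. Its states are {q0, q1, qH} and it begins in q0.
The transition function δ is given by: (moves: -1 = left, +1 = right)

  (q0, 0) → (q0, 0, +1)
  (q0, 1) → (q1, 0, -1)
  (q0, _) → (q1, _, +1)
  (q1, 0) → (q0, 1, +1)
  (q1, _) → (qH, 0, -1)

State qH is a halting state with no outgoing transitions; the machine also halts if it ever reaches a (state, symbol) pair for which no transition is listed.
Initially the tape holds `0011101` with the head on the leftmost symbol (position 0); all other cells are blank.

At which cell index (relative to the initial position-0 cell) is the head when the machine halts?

7

state=q0 head=0 tape=[0]011101__   (q0,0)→(q0,0,+1)
state=q0 head=1 tape=0[0]11101__   (q0,0)→(q0,0,+1)
state=q0 head=2 tape=00[1]1101__   (q0,1)→(q1,0,-1)
state=q1 head=1 tape=0[0]01101__   (q1,0)→(q0,1,+1)
state=q0 head=2 tape=01[0]1101__   (q0,0)→(q0,0,+1)
state=q0 head=3 tape=010[1]101__   (q0,1)→(q1,0,-1)
state=q1 head=2 tape=01[0]0101__   (q1,0)→(q0,1,+1)
state=q0 head=3 tape=011[0]101__   (q0,0)→(q0,0,+1)
state=q0 head=4 tape=0110[1]01__   (q0,1)→(q1,0,-1)
state=q1 head=3 tape=011[0]001__   (q1,0)→(q0,1,+1)
state=q0 head=4 tape=0111[0]01__   (q0,0)→(q0,0,+1)
state=q0 head=5 tape=01110[0]1__   (q0,0)→(q0,0,+1)
state=q0 head=6 tape=011100[1]__   (q0,1)→(q1,0,-1)
state=q1 head=5 tape=01110[0]0__   (q1,0)→(q0,1,+1)
state=q0 head=6 tape=011101[0]__   (q0,0)→(q0,0,+1)
state=q0 head=7 tape=0111010[_]_   (q0,_)→(q1,_,+1)
state=q1 head=8 tape=0111010_[_]   (q1,_)→(qH,0,-1)
state=qH head=7 tape=0111010[_]0
At halt the head is at cell 7.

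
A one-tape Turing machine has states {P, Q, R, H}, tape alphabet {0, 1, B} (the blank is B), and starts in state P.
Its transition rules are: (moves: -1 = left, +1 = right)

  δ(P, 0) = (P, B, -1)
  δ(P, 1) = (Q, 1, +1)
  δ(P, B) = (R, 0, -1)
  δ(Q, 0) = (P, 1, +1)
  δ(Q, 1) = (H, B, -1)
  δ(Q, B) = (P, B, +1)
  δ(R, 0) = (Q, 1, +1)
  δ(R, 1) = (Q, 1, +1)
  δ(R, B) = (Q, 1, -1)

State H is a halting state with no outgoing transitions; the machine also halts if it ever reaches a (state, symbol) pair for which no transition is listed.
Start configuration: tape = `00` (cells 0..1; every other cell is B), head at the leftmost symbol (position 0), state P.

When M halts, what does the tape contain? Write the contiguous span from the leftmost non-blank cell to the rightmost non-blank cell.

11B10

P | BBB[0]0B   read 0 → write B, move -1, go to P
P | BB[B]B0B   read B → write 0, move -1, go to R
R | B[B]0B0B   read B → write 1, move -1, go to Q
Q | [B]10B0B   read B → write B, move +1, go to P
P | B[1]0B0B   read 1 → write 1, move +1, go to Q
Q | B1[0]B0B   read 0 → write 1, move +1, go to P
P | B11[B]0B   read B → write 0, move -1, go to R
R | B1[1]00B   read 1 → write 1, move +1, go to Q
Q | B11[0]0B   read 0 → write 1, move +1, go to P
P | B111[0]B   read 0 → write B, move -1, go to P
P | B11[1]BB   read 1 → write 1, move +1, go to Q
Q | B111[B]B   read B → write B, move +1, go to P
P | B111B[B]   read B → write 0, move -1, go to R
R | B111[B]0   read B → write 1, move -1, go to Q
Q | B11[1]10   read 1 → write B, move -1, go to H
H | B1[1]B10
The non-blank tape span at halt is 11B10.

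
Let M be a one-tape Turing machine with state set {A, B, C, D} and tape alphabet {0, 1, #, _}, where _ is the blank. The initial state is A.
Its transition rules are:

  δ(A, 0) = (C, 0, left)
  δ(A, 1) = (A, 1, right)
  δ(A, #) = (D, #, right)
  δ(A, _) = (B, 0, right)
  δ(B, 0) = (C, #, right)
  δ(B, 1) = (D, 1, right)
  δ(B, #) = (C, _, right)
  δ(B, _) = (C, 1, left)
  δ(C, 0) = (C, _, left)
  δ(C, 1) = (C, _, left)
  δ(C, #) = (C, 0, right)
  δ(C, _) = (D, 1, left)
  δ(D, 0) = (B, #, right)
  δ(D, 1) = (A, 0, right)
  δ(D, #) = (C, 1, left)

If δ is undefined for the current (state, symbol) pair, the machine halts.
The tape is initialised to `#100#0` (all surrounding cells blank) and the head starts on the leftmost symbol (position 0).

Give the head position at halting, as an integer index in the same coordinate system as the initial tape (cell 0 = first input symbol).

5

state=A head=0 tape=[#]100#0   (A,#)→(D,#,right)
state=D head=1 tape=#[1]00#0   (D,1)→(A,0,right)
state=A head=2 tape=#0[0]0#0   (A,0)→(C,0,left)
state=C head=1 tape=#[0]00#0   (C,0)→(C,_,left)
state=C head=0 tape=[#]_00#0   (C,#)→(C,0,right)
state=C head=1 tape=0[_]00#0   (C,_)→(D,1,left)
state=D head=0 tape=[0]100#0   (D,0)→(B,#,right)
state=B head=1 tape=#[1]00#0   (B,1)→(D,1,right)
state=D head=2 tape=#1[0]0#0   (D,0)→(B,#,right)
state=B head=3 tape=#1#[0]#0   (B,0)→(C,#,right)
state=C head=4 tape=#1##[#]0   (C,#)→(C,0,right)
state=C head=5 tape=#1##0[0]   (C,0)→(C,_,left)
state=C head=4 tape=#1##[0]_   (C,0)→(C,_,left)
state=C head=3 tape=#1#[#]__   (C,#)→(C,0,right)
state=C head=4 tape=#1#0[_]_   (C,_)→(D,1,left)
state=D head=3 tape=#1#[0]1_   (D,0)→(B,#,right)
state=B head=4 tape=#1##[1]_   (B,1)→(D,1,right)
state=D head=5 tape=#1##1[_]
At halt the head is at cell 5.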